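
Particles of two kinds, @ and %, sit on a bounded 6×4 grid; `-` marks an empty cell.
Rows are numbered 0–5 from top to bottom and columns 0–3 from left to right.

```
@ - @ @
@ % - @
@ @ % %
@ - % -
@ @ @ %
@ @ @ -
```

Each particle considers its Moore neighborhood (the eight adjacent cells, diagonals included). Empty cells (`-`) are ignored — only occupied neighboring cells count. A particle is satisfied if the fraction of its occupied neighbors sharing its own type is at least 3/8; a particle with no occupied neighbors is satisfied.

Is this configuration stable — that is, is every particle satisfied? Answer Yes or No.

No

Row 0: (0,0)@ 1/2 satisfied · (0,2)@ 2/3 satisfied · (0,3)@ 2/2 satisfied
Row 1: (1,0)@ 3/4 satisfied · (1,1)% 1/6 not · (1,3)@ 2/4 satisfied
Row 2: (2,0)@ 3/4 satisfied · (2,1)@ 3/6 satisfied · (2,2)% 3/5 satisfied · (2,3)% 2/3 satisfied
Row 3: (3,0)@ 4/4 satisfied · (3,2)% 3/6 satisfied
Row 4: (4,0)@ 4/4 satisfied · (4,1)@ 6/7 satisfied · (4,2)@ 3/5 satisfied · (4,3)% 1/3 not
Row 5: (5,0)@ 3/3 satisfied · (5,1)@ 5/5 satisfied · (5,2)@ 3/4 satisfied
For instance (1,1) has only 1/6 same-type neighbors, below 3/8.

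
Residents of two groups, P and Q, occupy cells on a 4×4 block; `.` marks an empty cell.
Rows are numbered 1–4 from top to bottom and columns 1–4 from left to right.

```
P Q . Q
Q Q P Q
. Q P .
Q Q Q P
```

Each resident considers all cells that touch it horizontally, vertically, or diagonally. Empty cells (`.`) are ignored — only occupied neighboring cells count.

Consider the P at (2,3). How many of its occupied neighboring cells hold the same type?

1

Occupied neighbors of (2,3): (1,2)=Q, (1,4)=Q, (2,2)=Q, (2,4)=Q, (3,2)=Q, (3,3)=P.
Same type (P): 1 of 6.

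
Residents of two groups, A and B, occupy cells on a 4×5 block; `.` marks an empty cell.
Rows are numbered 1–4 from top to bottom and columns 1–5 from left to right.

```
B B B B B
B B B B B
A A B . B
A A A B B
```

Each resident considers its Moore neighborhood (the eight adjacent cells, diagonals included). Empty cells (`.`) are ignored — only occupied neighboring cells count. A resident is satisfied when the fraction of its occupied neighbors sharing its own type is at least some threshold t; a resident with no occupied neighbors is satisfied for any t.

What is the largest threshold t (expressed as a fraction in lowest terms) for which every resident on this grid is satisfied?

1/2

Row 1: (1,1)B 3/3 · (1,2)B 5/5 · (1,3)B 5/5 · (1,4)B 5/5 · (1,5)B 3/3
Row 2: (2,1)B 3/5 · (2,2)B 6/8 · (2,3)B 6/7 · (2,4)B 7/7 · (2,5)B 4/4
Row 3: (3,1)A 3/5 · (3,2)A 4/8 · (3,3)B 4/7 · (3,5)B 4/4
Row 4: (4,1)A 3/3 · (4,2)A 4/5 · (4,3)A 2/4 · (4,4)B 3/4 · (4,5)B 2/2
The smallest same-type fraction is 4/8 at (3,2), which reduces to 1/2. Any threshold above that leaves this resident unsatisfied.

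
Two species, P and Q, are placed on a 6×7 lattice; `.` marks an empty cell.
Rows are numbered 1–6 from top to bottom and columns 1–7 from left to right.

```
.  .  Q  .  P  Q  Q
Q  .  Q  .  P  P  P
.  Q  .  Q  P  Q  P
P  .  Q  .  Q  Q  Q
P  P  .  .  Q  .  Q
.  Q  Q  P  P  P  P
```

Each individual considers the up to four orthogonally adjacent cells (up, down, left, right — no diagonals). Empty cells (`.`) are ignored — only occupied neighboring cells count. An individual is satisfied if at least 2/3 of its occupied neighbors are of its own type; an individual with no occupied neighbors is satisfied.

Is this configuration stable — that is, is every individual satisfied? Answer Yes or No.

No

Row 1: (1,3)Q 1/1 satisfied · (1,5)P 1/2 not · (1,6)Q 1/3 not · (1,7)Q 1/2 not
Row 2: (2,1)Q 0/0 satisfied · (2,3)Q 1/1 satisfied · (2,5)P 3/3 satisfied · (2,6)P 2/4 not · (2,7)P 2/3 satisfied
Row 3: (3,2)Q 0/0 satisfied · (3,4)Q 0/1 not · (3,5)P 1/4 not · (3,6)Q 1/4 not · (3,7)P 1/3 not
Row 4: (4,1)P 1/1 satisfied · (4,3)Q 0/0 satisfied · (4,5)Q 2/3 satisfied · (4,6)Q 3/3 satisfied · (4,7)Q 2/3 satisfied
Row 5: (5,1)P 2/2 satisfied · (5,2)P 1/2 not · (5,5)Q 1/2 not · (5,7)Q 1/2 not
Row 6: (6,2)Q 1/2 not · (6,3)Q 1/2 not · (6,4)P 1/2 not · (6,5)P 2/3 satisfied · (6,6)P 2/2 satisfied · (6,7)P 1/2 not
For instance (1,5) has only 1/2 same-type neighbors, below 2/3.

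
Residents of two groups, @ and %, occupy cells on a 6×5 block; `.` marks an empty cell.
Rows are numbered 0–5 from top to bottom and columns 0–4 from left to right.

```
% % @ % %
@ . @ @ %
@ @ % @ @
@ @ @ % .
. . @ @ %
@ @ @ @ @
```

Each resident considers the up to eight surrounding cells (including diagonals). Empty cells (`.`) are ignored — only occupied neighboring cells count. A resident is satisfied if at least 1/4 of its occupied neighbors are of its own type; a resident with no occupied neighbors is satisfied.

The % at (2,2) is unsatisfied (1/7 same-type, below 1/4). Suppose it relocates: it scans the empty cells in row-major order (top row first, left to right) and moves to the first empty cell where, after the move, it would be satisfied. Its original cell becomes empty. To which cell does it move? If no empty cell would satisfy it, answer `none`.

Vacating (2,2). Empty cells in order:
  (1,1): 2/7 same-type → satisfied — stop here.

(1,1)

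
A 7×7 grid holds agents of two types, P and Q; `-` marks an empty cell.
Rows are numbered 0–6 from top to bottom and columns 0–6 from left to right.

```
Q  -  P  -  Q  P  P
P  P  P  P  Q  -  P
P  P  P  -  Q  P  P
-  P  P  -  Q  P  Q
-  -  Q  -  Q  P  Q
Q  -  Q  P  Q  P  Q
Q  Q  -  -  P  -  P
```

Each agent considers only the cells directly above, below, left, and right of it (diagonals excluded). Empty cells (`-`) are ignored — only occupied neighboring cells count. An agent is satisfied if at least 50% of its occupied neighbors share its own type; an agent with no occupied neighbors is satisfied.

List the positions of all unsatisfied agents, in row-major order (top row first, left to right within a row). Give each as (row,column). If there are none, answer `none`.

(0,0)Q 0/1 not
(0,2)P 1/1 satisfied
(0,4)Q 1/2 satisfied
(0,5)P 1/2 satisfied
(0,6)P 2/2 satisfied
(1,0)P 2/3 satisfied
(1,1)P 3/3 satisfied
(1,2)P 4/4 satisfied
(1,3)P 1/2 satisfied
(1,4)Q 2/3 satisfied
(1,6)P 2/2 satisfied
(2,0)P 2/2 satisfied
(2,1)P 4/4 satisfied
(2,2)P 3/3 satisfied
(2,4)Q 2/3 satisfied
(2,5)P 2/3 satisfied
(2,6)P 2/3 satisfied
(3,1)P 2/2 satisfied
(3,2)P 2/3 satisfied
(3,4)Q 2/3 satisfied
(3,5)P 2/4 satisfied
(3,6)Q 1/3 not
(4,2)Q 1/2 satisfied
(4,4)Q 2/3 satisfied
(4,5)P 2/4 satisfied
(4,6)Q 2/3 satisfied
(5,0)Q 1/1 satisfied
(5,2)Q 1/2 satisfied
(5,3)P 0/2 not
(5,4)Q 1/4 not
(5,5)P 1/3 not
(5,6)Q 1/3 not
(6,0)Q 2/2 satisfied
(6,1)Q 1/1 satisfied
(6,4)P 0/1 not
(6,6)P 0/1 not

(0,0), (3,6), (5,3), (5,4), (5,5), (5,6), (6,4), (6,6)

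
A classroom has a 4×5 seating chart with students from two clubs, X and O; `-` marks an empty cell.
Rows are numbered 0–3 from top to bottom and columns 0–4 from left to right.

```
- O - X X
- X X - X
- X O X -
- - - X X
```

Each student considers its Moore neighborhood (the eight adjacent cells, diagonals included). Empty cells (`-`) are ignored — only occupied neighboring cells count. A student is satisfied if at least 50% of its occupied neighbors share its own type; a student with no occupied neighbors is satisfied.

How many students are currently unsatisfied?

(0,1)O 0/2 unhappy
(0,3)X 3/3 ok
(0,4)X 2/2 ok
(1,1)X 2/4 ok
(1,2)X 4/6 ok
(1,4)X 3/3 ok
(2,1)X 2/3 ok
(2,2)O 0/5 unhappy
(2,3)X 4/5 ok
(3,3)X 2/3 ok
(3,4)X 2/2 ok
Unsatisfied: (0,1), (2,2) — 2 in total.

2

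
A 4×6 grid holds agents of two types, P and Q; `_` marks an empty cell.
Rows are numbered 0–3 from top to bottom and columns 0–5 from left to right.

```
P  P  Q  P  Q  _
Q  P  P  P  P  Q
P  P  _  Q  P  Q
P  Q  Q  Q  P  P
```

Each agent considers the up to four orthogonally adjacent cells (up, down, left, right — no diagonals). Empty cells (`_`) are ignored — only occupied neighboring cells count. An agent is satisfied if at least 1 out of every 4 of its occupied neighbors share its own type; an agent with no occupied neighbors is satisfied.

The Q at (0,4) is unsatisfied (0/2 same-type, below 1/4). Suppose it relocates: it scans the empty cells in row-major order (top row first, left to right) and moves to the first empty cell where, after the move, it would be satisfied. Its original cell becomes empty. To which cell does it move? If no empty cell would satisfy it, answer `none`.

(0,5)

Vacating (0,4). Empty cells in order:
  (0,5): 1/1 same-type → satisfied — stop here.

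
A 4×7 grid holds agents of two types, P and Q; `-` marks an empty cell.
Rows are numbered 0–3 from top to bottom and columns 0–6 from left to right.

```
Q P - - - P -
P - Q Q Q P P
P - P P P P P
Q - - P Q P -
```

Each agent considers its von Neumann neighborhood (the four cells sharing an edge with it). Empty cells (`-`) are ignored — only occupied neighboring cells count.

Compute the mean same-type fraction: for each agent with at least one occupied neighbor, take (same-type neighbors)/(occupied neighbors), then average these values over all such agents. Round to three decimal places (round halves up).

0.526

Row 0: (0,0)Q 0/2 · (0,1)P 0/1 · (0,5)P 1/1
Row 1: (1,0)P 1/2 · (1,2)Q 1/2 · (1,3)Q 2/3 · (1,4)Q 1/3 · (1,5)P 3/4 · (1,6)P 2/2
Row 2: (2,0)P 1/2 · (2,2)P 1/2 · (2,3)P 3/4 · (2,4)P 2/4 · (2,5)P 4/4 · (2,6)P 2/2
Row 3: (3,0)Q 0/1 · (3,3)P 1/2 · (3,4)Q 0/3 · (3,5)P 1/2
Sum over 19 agents: 0/2 + 0/1 + 1/1 + 1/2 + 1/2 + 2/3 + 1/3 + 3/4 + 2/2 + 1/2 + 1/2 + 3/4 + 2/4 + 4/4 + 2/2 + 0/1 + 1/2 + 0/3 + 1/2 = 10; mean = 10 ÷ 19 = 10/19 = 0.526315… → 0.526.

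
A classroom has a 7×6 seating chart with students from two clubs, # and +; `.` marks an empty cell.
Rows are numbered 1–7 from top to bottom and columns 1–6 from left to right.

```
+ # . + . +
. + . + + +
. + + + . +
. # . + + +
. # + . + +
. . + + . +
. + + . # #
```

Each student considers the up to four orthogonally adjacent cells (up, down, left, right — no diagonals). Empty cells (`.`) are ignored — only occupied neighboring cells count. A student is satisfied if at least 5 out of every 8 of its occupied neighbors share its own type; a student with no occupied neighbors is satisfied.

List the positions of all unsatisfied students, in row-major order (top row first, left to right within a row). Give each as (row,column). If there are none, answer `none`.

Row 1: (1,1)+ 0/1 ✗ · (1,2)# 0/2 ✗ · (1,4)+ 1/1 ✓ · (1,6)+ 1/1 ✓
Row 2: (2,2)+ 1/2 ✗ · (2,4)+ 3/3 ✓ · (2,5)+ 2/2 ✓ · (2,6)+ 3/3 ✓
Row 3: (3,2)+ 2/3 ✓ · (3,3)+ 2/2 ✓ · (3,4)+ 3/3 ✓ · (3,6)+ 2/2 ✓
Row 4: (4,2)# 1/2 ✗ · (4,4)+ 2/2 ✓ · (4,5)+ 3/3 ✓ · (4,6)+ 3/3 ✓
Row 5: (5,2)# 1/2 ✗ · (5,3)+ 1/2 ✗ · (5,5)+ 2/2 ✓ · (5,6)+ 3/3 ✓
Row 6: (6,3)+ 3/3 ✓ · (6,4)+ 1/1 ✓ · (6,6)+ 1/2 ✗
Row 7: (7,2)+ 1/1 ✓ · (7,3)+ 2/2 ✓ · (7,5)# 1/1 ✓ · (7,6)# 1/2 ✗

(1,1), (1,2), (2,2), (4,2), (5,2), (5,3), (6,6), (7,6)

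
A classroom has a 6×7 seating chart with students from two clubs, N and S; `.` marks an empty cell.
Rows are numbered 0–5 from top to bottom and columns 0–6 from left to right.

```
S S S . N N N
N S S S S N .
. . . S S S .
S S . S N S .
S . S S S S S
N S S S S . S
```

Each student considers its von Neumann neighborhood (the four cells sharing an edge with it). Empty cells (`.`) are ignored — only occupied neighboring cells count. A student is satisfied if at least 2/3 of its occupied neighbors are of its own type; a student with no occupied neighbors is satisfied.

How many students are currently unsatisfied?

9

(0,0)S 1/2 unhappy
(0,1)S 3/3 ok
(0,2)S 2/2 ok
(0,4)N 1/2 unhappy
(0,5)N 3/3 ok
(0,6)N 1/1 ok
(1,0)N 0/2 unhappy
(1,1)S 2/3 ok
(1,2)S 3/3 ok
(1,3)S 3/3 ok
(1,4)S 2/4 unhappy
(1,5)N 1/3 unhappy
(2,3)S 3/3 ok
(2,4)S 3/4 ok
(2,5)S 2/3 ok
(3,0)S 2/2 ok
(3,1)S 1/1 ok
(3,3)S 2/3 ok
(3,4)N 0/4 unhappy
(3,5)S 2/3 ok
(4,0)S 1/2 unhappy
(4,2)S 2/2 ok
(4,3)S 4/4 ok
(4,4)S 3/4 ok
(4,5)S 3/3 ok
(4,6)S 2/2 ok
(5,0)N 0/2 unhappy
(5,1)S 1/2 unhappy
(5,2)S 3/3 ok
(5,3)S 3/3 ok
(5,4)S 2/2 ok
(5,6)S 1/1 ok
Unsatisfied: (0,0), (0,4), (1,0), (1,4), (1,5), (3,4), (4,0), (5,0), (5,1) — 9 in total.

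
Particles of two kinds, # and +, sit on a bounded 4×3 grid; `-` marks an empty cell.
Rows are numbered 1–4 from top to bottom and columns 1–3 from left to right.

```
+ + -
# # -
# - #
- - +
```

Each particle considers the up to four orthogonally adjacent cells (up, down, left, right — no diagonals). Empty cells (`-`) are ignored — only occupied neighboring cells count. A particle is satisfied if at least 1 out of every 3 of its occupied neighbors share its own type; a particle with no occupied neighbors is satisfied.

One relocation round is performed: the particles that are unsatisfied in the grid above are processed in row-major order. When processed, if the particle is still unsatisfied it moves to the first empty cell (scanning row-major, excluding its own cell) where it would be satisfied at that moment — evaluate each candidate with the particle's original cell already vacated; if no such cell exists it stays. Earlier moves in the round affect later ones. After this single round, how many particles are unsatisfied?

0

Initially unsatisfied (in order): (3,3), (4,3).
  (3,3) → (2,3).
  (4,3): now satisfied by earlier moves; stays.
Resulting grid:
+ + -
# # #
# - -
- - +
All satisfied now.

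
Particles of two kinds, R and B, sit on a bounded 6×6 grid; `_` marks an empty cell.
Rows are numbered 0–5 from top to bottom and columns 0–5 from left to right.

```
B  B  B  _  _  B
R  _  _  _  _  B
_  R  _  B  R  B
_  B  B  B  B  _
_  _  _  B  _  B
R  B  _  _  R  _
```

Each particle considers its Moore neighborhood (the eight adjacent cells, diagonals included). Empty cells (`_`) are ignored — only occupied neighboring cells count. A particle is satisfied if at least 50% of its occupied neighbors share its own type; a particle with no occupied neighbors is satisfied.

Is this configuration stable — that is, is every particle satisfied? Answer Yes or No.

No

(0,0)B 1/2 satisfied
(0,1)B 2/3 satisfied
(0,2)B 1/1 satisfied
(0,5)B 1/1 satisfied
(1,0)R 1/3 not
(1,5)B 2/3 satisfied
(2,1)R 1/3 not
(2,3)B 3/4 satisfied
(2,4)R 0/5 not
(2,5)B 2/3 satisfied
(3,1)B 1/2 satisfied
(3,2)B 4/5 satisfied
(3,3)B 4/5 satisfied
(3,4)B 5/6 satisfied
(4,3)B 3/4 satisfied
(4,5)B 1/2 satisfied
(5,0)R 0/1 not
(5,1)B 0/1 not
(5,4)R 0/2 not
For instance (1,0) has only 1/3 same-type neighbors, below 1/2.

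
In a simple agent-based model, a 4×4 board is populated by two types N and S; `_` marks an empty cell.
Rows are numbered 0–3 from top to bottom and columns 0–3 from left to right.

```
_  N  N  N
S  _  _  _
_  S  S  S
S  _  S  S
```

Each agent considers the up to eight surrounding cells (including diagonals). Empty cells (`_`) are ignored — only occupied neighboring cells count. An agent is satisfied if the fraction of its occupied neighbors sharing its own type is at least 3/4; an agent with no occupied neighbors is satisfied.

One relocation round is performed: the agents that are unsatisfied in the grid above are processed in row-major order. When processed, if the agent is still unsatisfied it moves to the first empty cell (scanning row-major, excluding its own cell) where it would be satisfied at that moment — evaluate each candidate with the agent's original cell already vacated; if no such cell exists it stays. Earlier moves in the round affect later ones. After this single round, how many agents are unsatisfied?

0

Initially unsatisfied (in order): (0,1), (1,0).
  (0,1): no empty cell satisfies it; stays.
  (1,0) → (2,0).
Resulting grid:
_ N N N
_ _ _ _
S S S S
S _ S S
All satisfied now.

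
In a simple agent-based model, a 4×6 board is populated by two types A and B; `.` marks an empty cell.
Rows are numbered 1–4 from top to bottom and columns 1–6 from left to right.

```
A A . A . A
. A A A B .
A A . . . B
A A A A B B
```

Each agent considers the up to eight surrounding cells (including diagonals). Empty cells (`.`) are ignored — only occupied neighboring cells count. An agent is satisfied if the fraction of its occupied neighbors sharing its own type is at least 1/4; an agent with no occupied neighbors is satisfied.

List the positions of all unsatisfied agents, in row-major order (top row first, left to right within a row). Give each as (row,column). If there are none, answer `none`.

(1,6)

Row 1: (1,1)A 2/2 satisfied · (1,2)A 3/3 satisfied · (1,4)A 2/3 satisfied · (1,6)A 0/1 not
Row 2: (2,2)A 5/5 satisfied · (2,3)A 5/5 satisfied · (2,4)A 2/3 satisfied · (2,5)B 1/4 satisfied
Row 3: (3,1)A 4/4 satisfied · (3,2)A 6/6 satisfied · (3,6)B 3/3 satisfied
Row 4: (4,1)A 3/3 satisfied · (4,2)A 4/4 satisfied · (4,3)A 3/3 satisfied · (4,4)A 1/2 satisfied · (4,5)B 2/3 satisfied · (4,6)B 2/2 satisfied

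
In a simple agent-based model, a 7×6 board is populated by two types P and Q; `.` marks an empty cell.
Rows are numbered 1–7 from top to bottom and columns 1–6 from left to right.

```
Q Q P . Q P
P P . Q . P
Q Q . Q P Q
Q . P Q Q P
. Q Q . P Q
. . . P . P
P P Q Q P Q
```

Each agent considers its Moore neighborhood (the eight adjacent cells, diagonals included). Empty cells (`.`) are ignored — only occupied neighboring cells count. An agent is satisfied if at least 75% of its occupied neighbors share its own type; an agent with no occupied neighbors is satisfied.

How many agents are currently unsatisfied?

29

Row 1: (1,1)Q 1/3 ✗ · (1,2)Q 1/4 ✗ · (1,3)P 1/3 ✗ · (1,5)Q 1/3 ✗ · (1,6)P 1/2 ✗
Row 2: (2,1)P 1/5 ✗ · (2,2)P 2/6 ✗ · (2,4)Q 2/4 ✗ · (2,6)P 2/4 ✗
Row 3: (3,1)Q 2/4 ✗ · (3,2)Q 2/5 ✗ · (3,4)Q 3/5 ✗ · (3,5)P 2/7 ✗ · (3,6)Q 1/4 ✗
Row 4: (4,1)Q 3/3 ✓ · (4,3)P 0/5 ✗ · (4,4)Q 3/6 ✗ · (4,5)Q 4/7 ✗ · (4,6)P 2/5 ✗
Row 5: (5,2)Q 2/3 ✗ · (5,3)Q 2/4 ✗ · (5,5)P 3/6 ✗ · (5,6)Q 1/4 ✗
Row 6: (6,4)P 2/5 ✗ · (6,6)P 2/4 ✗
Row 7: (7,1)P 1/1 ✓ · (7,2)P 1/2 ✗ · (7,3)Q 1/3 ✗ · (7,4)Q 1/3 ✗ · (7,5)P 2/4 ✗ · (7,6)Q 0/2 ✗
Unsatisfied: (1,1), (1,2), (1,3), (1,5), (1,6), (2,1), (2,2), (2,4), (2,6), (3,1), (3,2), (3,4), (3,5), (3,6), (4,3), (4,4), (4,5), (4,6), (5,2), (5,3), (5,5), (5,6), (6,4), (6,6), (7,2), (7,3), (7,4), (7,5), (7,6) — 29 in total.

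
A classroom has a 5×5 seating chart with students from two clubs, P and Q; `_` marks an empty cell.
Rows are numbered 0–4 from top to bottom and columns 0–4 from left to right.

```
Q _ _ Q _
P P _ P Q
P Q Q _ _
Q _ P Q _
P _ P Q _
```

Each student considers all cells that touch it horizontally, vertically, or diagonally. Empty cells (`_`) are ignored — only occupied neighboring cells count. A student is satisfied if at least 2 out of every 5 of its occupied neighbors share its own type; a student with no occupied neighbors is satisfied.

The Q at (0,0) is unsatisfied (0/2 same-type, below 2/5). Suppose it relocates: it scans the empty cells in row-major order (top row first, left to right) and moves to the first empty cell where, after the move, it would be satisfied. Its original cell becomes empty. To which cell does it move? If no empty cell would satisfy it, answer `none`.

(0,4)

Vacating (0,0). Empty cells in order:
  (0,1): 0/2 same-type → still unsatisfied.
  (0,2): 1/3 same-type → still unsatisfied.
  (0,4): 2/3 same-type → satisfied — stop here.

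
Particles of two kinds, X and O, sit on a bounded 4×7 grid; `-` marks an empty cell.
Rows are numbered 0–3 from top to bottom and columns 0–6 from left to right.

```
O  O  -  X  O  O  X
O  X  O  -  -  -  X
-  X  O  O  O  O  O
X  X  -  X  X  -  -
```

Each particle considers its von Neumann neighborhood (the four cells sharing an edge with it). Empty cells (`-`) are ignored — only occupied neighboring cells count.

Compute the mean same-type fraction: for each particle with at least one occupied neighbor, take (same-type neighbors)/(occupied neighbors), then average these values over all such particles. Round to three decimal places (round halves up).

Row 0: (0,0)O 2/2 · (0,1)O 1/2 · (0,3)X 0/1 · (0,4)O 1/2 · (0,5)O 1/2 · (0,6)X 1/2
Row 1: (1,0)O 1/2 · (1,1)X 1/4 · (1,2)O 1/2 · (1,6)X 1/2
Row 2: (2,1)X 2/3 · (2,2)O 2/3 · (2,3)O 2/3 · (2,4)O 2/3 · (2,5)O 2/2 · (2,6)O 1/2
Row 3: (3,0)X 1/1 · (3,1)X 2/2 · (3,3)X 1/2 · (3,4)X 1/2
Sum over 20 particles: 2/2 + 1/2 + 0/1 + 1/2 + 1/2 + 1/2 + 1/2 + 1/4 + 1/2 + 1/2 + 2/3 + 2/3 + 2/3 + 2/3 + 2/2 + 1/2 + 1/1 + 2/2 + 1/2 + 1/2 = 143/12; mean = 143/12 ÷ 20 = 143/240 = 0.595833… → 0.596.

0.596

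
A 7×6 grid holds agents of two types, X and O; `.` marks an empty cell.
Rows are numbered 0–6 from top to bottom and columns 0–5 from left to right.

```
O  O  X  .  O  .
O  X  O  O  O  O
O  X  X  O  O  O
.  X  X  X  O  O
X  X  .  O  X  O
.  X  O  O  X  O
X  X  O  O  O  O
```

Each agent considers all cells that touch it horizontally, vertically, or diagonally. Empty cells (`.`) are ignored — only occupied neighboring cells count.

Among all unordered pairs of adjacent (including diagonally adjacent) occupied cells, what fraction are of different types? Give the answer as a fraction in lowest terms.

Scan each occupied cell's neighbors to the right and below (and the two forward diagonals) so each pair is counted once.
From row 0: 5 unlike of 13 pairs (running 5/13).
From row 1: 7 unlike of 21 pairs (running 12/34).
From row 2: 6 unlike of 19 pairs (running 18/53).
From row 3: 5 unlike of 15 pairs (running 23/68).
From row 4: 7 unlike of 14 pairs (running 30/82).
From row 5: 8 unlike of 18 pairs (running 38/100).
From row 6: 1 unlike of 5 pairs (running 39/105).
Total adjacent occupied pairs: 105; unlike-type pairs: 39.
39/105 reduces to 13/35.

13/35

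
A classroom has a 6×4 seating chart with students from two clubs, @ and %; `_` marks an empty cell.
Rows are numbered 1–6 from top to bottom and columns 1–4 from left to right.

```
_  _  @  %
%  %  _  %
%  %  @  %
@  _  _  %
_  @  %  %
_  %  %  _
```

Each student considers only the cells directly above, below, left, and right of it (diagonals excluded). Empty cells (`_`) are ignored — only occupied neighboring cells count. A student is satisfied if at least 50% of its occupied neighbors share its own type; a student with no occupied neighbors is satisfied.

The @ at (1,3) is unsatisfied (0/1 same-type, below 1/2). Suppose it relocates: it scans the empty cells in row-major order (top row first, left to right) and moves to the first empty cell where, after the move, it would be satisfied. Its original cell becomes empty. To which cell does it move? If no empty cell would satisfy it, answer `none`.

(4,2)

Vacating (1,3). Empty cells in order:
  (1,1): 0/1 same-type → still unsatisfied.
  (1,2): 0/1 same-type → still unsatisfied.
  (2,3): 1/3 same-type → still unsatisfied.
  (4,2): 2/3 same-type → satisfied — stop here.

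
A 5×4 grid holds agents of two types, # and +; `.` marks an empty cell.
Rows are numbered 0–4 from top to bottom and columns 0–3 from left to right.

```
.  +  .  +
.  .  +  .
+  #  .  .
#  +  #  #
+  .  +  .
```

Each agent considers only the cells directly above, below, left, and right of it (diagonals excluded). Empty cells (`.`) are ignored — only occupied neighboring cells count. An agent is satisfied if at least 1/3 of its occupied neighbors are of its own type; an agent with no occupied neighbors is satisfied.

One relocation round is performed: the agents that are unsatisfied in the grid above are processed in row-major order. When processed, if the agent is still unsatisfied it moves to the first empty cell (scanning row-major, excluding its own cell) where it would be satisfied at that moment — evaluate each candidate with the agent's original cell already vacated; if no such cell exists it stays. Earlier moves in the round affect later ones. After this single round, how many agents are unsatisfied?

Initially unsatisfied (in order): (2,0), (2,1), (3,0), (3,1), (4,0), (4,2).
  (2,0) → (0,0).
  (2,1) → (2,0).
  (3,0): now satisfied by earlier moves; stays.
  (3,1) → (0,2).
  (4,0) → (1,0).
  (4,2) → (1,1).
Resulting grid:
+ + + +
+ + + .
# . . .
# . # #
. . . .
All satisfied now.

0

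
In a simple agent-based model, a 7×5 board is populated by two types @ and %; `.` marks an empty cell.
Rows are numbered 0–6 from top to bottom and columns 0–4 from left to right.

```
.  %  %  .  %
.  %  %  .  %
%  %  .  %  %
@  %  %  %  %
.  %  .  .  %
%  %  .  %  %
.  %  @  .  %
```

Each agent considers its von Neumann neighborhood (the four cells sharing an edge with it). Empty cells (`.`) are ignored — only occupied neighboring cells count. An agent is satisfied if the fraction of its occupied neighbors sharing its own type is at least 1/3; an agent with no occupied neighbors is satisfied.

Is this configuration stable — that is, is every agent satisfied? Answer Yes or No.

No

(0,1)% 2/2 ✓
(0,2)% 2/2 ✓
(0,4)% 1/1 ✓
(1,1)% 3/3 ✓
(1,2)% 2/2 ✓
(1,4)% 2/2 ✓
(2,0)% 1/2 ✓
(2,1)% 3/3 ✓
(2,3)% 2/2 ✓
(2,4)% 3/3 ✓
(3,0)@ 0/2 ✗
(3,1)% 3/4 ✓
(3,2)% 2/2 ✓
(3,3)% 3/3 ✓
(3,4)% 3/3 ✓
(4,1)% 2/2 ✓
(4,4)% 2/2 ✓
(5,0)% 1/1 ✓
(5,1)% 3/3 ✓
(5,3)% 1/1 ✓
(5,4)% 3/3 ✓
(6,1)% 1/2 ✓
(6,2)@ 0/1 ✗
(6,4)% 1/1 ✓
For instance (3,0) has only 0/2 same-type neighbors, below 1/3.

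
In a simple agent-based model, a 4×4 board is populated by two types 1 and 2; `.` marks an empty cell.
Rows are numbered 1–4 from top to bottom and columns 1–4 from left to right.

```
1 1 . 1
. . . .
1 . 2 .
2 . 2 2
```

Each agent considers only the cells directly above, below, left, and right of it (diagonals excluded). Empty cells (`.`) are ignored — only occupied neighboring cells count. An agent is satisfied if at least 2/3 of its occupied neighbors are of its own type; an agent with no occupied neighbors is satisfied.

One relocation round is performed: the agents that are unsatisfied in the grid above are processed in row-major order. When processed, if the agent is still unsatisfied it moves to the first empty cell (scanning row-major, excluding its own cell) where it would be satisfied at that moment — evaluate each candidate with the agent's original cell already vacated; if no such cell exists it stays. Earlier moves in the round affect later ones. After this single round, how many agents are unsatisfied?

0

Initially unsatisfied (in order): (3,1), (4,1).
  (3,1) → (1,3).
  (4,1): now satisfied by earlier moves; stays.
Resulting grid:
1 1 1 1
. . . .
. . 2 .
2 . 2 2
All satisfied now.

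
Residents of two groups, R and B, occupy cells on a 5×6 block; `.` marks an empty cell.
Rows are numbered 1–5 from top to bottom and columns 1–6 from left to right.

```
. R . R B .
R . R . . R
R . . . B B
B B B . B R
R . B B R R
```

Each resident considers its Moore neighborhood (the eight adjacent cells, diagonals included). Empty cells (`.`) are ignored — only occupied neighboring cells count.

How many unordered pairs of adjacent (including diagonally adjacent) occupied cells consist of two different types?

Scan each occupied cell's neighbors to the right and below (and the two forward diagonals) so each pair is counted once.
Row 1: R(1,2)–R(2,3)= R(1,2)–R(2,1)= R(1,4)–B(1,5)≠ R(1,4)–R(2,3)= B(1,5)–R(2,6)≠  → 2/5 unlike.
Row 2: R(2,1)–R(3,1)= R(2,6)–B(3,6)≠ R(2,6)–B(3,5)≠  → 2/3 unlike.
Row 3: R(3,1)–B(4,1)≠ R(3,1)–B(4,2)≠ B(3,5)–B(3,6)= B(3,5)–B(4,5)= B(3,5)–R(4,6)≠ B(3,6)–R(4,6)≠ B(3,6)–B(4,5)=  → 4/7 unlike.
Row 4: B(4,1)–B(4,2)= B(4,1)–R(5,1)≠ B(4,2)–B(4,3)= B(4,2)–B(5,3)= B(4,2)–R(5,1)≠ B(4,3)–B(5,3)= B(4,3)–B(5,4)= B(4,5)–R(4,6)≠ B(4,5)–R(5,5)≠ B(4,5)–R(5,6)≠ B(4,5)–B(5,4)= R(4,6)–R(5,6)= R(4,6)–R(5,5)=  → 5/13 unlike.
Row 5: B(5,3)–B(5,4)= B(5,4)–R(5,5)≠ R(5,5)–R(5,6)=  → 1/3 unlike.
Total adjacent occupied pairs: 31; unlike-type pairs: 14.

14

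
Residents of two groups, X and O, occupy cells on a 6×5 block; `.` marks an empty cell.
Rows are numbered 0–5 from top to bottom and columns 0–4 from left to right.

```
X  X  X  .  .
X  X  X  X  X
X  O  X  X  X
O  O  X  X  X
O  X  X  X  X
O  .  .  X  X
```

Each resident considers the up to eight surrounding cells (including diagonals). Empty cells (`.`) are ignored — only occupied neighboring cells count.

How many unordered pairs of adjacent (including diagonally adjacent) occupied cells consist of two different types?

Scan each occupied cell's neighbors to the right and below (and the two forward diagonals) so each pair is counted once.
From row 0: 0 unlike of 10 pairs (running 0/10).
From row 1: 3 unlike of 17 pairs (running 3/27).
From row 2: 6 unlike of 17 pairs (running 9/44).
From row 3: 4 unlike of 17 pairs (running 13/61).
From row 4: 2 unlike of 11 pairs (running 15/72).
From row 5: 0 unlike of 1 pairs (running 15/73).
Total adjacent occupied pairs: 73; unlike-type pairs: 15.

15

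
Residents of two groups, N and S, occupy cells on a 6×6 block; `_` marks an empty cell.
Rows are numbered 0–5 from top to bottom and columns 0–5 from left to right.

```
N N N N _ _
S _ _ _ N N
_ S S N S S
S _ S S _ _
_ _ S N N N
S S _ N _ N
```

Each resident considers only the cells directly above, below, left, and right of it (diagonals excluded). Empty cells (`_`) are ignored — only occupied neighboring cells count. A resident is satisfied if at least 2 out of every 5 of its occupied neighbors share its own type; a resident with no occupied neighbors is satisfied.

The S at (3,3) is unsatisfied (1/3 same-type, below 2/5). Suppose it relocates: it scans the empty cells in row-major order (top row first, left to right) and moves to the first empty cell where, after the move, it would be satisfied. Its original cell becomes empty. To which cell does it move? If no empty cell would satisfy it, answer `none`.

Vacating (3,3). Empty cells in order:
  (0,4): 0/2 same-type → still unsatisfied.
  (0,5): 0/1 same-type → still unsatisfied.
  (1,1): 2/3 same-type → satisfied — stop here.

(1,1)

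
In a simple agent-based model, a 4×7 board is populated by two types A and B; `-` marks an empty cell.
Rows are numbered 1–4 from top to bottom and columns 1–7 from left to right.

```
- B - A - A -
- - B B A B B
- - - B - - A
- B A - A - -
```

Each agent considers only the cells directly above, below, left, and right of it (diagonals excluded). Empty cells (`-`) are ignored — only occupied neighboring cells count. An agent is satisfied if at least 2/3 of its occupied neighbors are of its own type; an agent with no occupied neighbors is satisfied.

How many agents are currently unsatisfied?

Row 1: (1,2)B 0/0 satisfied · (1,4)A 0/1 not · (1,6)A 0/1 not
Row 2: (2,3)B 1/1 satisfied · (2,4)B 2/4 not · (2,5)A 0/2 not · (2,6)B 1/3 not · (2,7)B 1/2 not
Row 3: (3,4)B 1/1 satisfied · (3,7)A 0/1 not
Row 4: (4,2)B 0/1 not · (4,3)A 0/1 not · (4,5)A 0/0 satisfied
Unsatisfied: (1,4), (1,6), (2,4), (2,5), (2,6), (2,7), (3,7), (4,2), (4,3) — 9 in total.

9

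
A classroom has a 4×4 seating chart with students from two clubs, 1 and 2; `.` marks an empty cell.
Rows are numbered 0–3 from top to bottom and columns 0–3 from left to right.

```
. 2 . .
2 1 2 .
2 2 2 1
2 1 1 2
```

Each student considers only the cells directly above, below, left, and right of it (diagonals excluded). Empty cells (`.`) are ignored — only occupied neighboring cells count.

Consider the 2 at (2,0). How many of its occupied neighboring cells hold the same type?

Occupied neighbors of (2,0): (1,0)=2, (3,0)=2, (2,1)=2.
Same type (2): 3 of 3.

3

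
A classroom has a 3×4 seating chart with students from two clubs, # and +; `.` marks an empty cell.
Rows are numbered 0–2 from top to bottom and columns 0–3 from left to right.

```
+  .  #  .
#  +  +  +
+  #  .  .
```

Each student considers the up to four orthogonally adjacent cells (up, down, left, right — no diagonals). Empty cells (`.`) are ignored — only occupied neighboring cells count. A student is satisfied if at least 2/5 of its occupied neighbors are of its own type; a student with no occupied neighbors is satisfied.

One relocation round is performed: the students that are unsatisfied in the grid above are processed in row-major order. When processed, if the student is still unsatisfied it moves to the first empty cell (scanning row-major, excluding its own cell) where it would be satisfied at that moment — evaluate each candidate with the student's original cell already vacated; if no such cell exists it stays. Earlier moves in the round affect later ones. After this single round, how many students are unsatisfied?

1

Initially unsatisfied (in order): (0,0), (0,2), (1,0), (1,1), (2,0), (2,1).
  (0,0) → (0,1).
  (0,2) → (0,0).
  (1,0) → (2,2).
  (1,1): now satisfied by earlier moves; stays.
  (2,0) → (0,2).
  (2,1): now satisfied by earlier moves; stays.
Resulting grid:
# + + .
. + + +
. # # .
Unsatisfied now: (0,0).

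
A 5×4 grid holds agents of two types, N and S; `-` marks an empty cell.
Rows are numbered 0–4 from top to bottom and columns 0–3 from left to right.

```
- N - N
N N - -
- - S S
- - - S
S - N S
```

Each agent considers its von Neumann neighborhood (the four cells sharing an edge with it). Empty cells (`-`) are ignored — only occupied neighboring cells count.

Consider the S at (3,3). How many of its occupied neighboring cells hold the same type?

Occupied neighbors of (3,3): (2,3)=S, (4,3)=S.
Same type (S): 2 of 2.

2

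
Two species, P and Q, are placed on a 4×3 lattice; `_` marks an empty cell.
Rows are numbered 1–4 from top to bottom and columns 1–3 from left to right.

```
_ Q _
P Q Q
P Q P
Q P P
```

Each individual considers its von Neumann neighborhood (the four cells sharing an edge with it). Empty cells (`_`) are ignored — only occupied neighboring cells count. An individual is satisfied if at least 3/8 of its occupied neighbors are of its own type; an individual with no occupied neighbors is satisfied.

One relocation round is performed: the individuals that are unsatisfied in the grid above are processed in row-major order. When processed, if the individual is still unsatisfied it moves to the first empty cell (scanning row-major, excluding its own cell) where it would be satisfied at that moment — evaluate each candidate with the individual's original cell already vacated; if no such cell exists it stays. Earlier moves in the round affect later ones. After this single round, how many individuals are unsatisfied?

Initially unsatisfied (in order): (3,1), (3,2), (3,3), (4,1), (4,2).
  (3,1) → (1,1).
  (3,2) → (1,3).
  (3,3): now satisfied by earlier moves; stays.
  (4,1): no empty cell satisfies it; stays.
  (4,2): now satisfied by earlier moves; stays.
Resulting grid:
P Q Q
P Q Q
_ _ P
Q P P
Unsatisfied now: (4,1).

1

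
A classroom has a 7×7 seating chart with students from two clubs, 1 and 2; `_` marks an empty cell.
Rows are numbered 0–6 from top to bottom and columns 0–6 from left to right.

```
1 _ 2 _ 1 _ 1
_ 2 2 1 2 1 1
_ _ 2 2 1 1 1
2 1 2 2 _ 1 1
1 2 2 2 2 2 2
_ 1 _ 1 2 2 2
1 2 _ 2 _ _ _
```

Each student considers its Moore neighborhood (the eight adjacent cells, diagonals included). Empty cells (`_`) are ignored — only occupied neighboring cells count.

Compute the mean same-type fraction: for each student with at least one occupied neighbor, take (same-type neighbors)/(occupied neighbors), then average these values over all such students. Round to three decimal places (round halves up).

Row 0: (0,0)1 0/1 · (0,2)2 2/3 · (0,4)1 2/3 · (0,6)1 2/2
Row 1: (1,1)2 3/4 · (1,2)2 4/5 · (1,3)1 2/7 · (1,4)2 1/6 · (1,5)1 6/7 · (1,6)1 4/4
Row 2: (2,2)2 5/7 · (2,3)2 5/7 · (2,4)1 4/7 · (2,5)1 6/7 · (2,6)1 5/5
Row 3: (3,0)2 1/3 · (3,1)1 1/6 · (3,2)2 6/7 · (3,3)2 6/7 · (3,5)1 4/7 · (3,6)1 3/5
Row 4: (4,0)1 2/4 · (4,1)2 3/6 · (4,2)2 4/7 · (4,3)2 5/6 · (4,4)2 5/7 · (4,5)2 5/7 · (4,6)2 3/5
Row 5: (5,1)1 2/5 · (5,3)1 0/5 · (5,4)2 5/6 · (5,5)2 5/5 · (5,6)2 3/3
Row 6: (6,0)1 1/2 · (6,1)2 0/2 · (6,3)2 1/2
Sum over 36 students: 0/1 + 2/3 + 2/3 + 2/2 + 3/4 + 4/5 + 2/7 + 1/6 + 6/7 + 4/4 + 5/7 + 5/7 + 4/7 + 6/7 + 5/5 + 1/3 + 1/6 + 6/7 + 6/7 + 4/7 + 3/5 + 2/4 + 3/6 + 4/7 + 5/6 + 5/7 + 5/7 + 3/5 + 2/5 + 0/5 + 5/6 + 5/5 + 3/3 + 1/2 + 0/2 + 1/2 = 9283/420; mean = 9283/420 ÷ 36 = 9283/15120 = 0.613955… → 0.614.

0.614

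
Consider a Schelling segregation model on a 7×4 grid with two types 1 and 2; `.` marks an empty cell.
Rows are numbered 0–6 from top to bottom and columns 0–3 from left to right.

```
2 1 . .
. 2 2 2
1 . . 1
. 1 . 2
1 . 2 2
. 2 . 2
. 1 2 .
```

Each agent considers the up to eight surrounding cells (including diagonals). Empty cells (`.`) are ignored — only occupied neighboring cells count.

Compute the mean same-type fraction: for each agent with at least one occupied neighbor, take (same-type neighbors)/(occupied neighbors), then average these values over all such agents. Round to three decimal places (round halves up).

(0,0)2 1/2
(0,1)1 0/3
(1,1)2 2/4
(1,2)2 2/4
(1,3)2 1/2
(2,0)1 1/2
(2,3)1 0/3
(3,1)1 2/3
(3,3)2 2/3
(4,0)1 1/2
(4,2)2 4/5
(4,3)2 3/3
(5,1)2 2/4
(5,3)2 3/3
(6,1)1 0/2
(6,2)2 2/3
Sum over 16 agents: 1/2 + 0/3 + 2/4 + 2/4 + 1/2 + 1/2 + 0/3 + 2/3 + 2/3 + 1/2 + 4/5 + 3/3 + 2/4 + 3/3 + 0/2 + 2/3 = 83/10; mean = 83/10 ÷ 16 = 83/160 = 0.51875 → 0.519.

0.519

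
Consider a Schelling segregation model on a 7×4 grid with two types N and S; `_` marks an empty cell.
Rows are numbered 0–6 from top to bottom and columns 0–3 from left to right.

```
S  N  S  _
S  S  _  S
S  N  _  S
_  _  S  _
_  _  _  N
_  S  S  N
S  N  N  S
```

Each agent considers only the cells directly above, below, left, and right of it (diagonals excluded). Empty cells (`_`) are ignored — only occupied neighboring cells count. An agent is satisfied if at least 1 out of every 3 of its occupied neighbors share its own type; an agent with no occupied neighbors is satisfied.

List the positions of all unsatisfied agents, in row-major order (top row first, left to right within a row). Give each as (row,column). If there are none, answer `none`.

(0,1), (0,2), (2,1), (6,0), (6,3)

Row 0: (0,0)S 1/2 satisfied · (0,1)N 0/3 not · (0,2)S 0/1 not
Row 1: (1,0)S 3/3 satisfied · (1,1)S 1/3 satisfied · (1,3)S 1/1 satisfied
Row 2: (2,0)S 1/2 satisfied · (2,1)N 0/2 not · (2,3)S 1/1 satisfied
Row 3: (3,2)S 0/0 satisfied
Row 4: (4,3)N 1/1 satisfied
Row 5: (5,1)S 1/2 satisfied · (5,2)S 1/3 satisfied · (5,3)N 1/3 satisfied
Row 6: (6,0)S 0/1 not · (6,1)N 1/3 satisfied · (6,2)N 1/3 satisfied · (6,3)S 0/2 not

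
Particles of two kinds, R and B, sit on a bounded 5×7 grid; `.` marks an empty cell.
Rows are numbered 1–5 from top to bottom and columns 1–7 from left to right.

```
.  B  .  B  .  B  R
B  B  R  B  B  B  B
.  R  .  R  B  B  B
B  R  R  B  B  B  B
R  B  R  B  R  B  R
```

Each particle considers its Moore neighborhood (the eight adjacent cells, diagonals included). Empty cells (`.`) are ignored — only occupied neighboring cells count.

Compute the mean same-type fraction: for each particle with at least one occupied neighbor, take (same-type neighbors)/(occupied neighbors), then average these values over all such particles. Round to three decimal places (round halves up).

0.550

(1,2)B 2/3
(1,4)B 2/3
(1,6)B 3/4
(1,7)R 0/3
(2,1)B 2/3
(2,2)B 2/4
(2,3)R 2/6
(2,4)B 3/5
(2,5)B 6/7
(2,6)B 6/7
(2,7)B 4/5
(3,2)R 3/6
(3,4)R 2/7
(3,5)B 7/8
(3,6)B 8/8
(3,7)B 5/5
(4,1)B 1/4
(4,2)R 4/6
(4,3)R 4/7
(4,4)B 3/7
(4,5)B 6/8
(4,6)B 6/8
(4,7)B 4/5
(5,1)R 1/3
(5,2)B 1/5
(5,3)R 2/5
(5,4)B 2/5
(5,5)R 0/5
(5,6)B 3/5
(5,7)R 0/3
Sum over 30 particles: 2/3 + 2/3 + 3/4 + 0/3 + 2/3 + 2/4 + 2/6 + 3/5 + 6/7 + 6/7 + 4/5 + 3/6 + 2/7 + 7/8 + 8/8 + 5/5 + 1/4 + 4/6 + 4/7 + 3/7 + 6/8 + 6/8 + 4/5 + 1/3 + 1/5 + 2/5 + 2/5 + 0/5 + 3/5 + 0/3 = 1981/120; mean = 1981/120 ÷ 30 = 1981/3600 = 0.550277… → 0.550.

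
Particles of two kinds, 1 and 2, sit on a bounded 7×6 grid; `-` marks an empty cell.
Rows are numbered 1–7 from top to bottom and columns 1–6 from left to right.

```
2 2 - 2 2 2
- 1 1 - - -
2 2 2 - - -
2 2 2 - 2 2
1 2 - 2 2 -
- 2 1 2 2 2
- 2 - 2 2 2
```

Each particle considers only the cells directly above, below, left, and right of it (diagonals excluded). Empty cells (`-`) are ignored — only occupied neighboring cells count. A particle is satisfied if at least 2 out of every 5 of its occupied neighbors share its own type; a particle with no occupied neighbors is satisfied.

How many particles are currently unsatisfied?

3

(1,1)2 1/1 ✓
(1,2)2 1/2 ✓
(1,4)2 1/1 ✓
(1,5)2 2/2 ✓
(1,6)2 1/1 ✓
(2,2)1 1/3 ✗
(2,3)1 1/2 ✓
(3,1)2 2/2 ✓
(3,2)2 3/4 ✓
(3,3)2 2/3 ✓
(4,1)2 2/3 ✓
(4,2)2 4/4 ✓
(4,3)2 2/2 ✓
(4,5)2 2/2 ✓
(4,6)2 1/1 ✓
(5,1)1 0/2 ✗
(5,2)2 2/3 ✓
(5,4)2 2/2 ✓
(5,5)2 3/3 ✓
(6,2)2 2/3 ✓
(6,3)1 0/2 ✗
(6,4)2 3/4 ✓
(6,5)2 4/4 ✓
(6,6)2 2/2 ✓
(7,2)2 1/1 ✓
(7,4)2 2/2 ✓
(7,5)2 3/3 ✓
(7,6)2 2/2 ✓
Unsatisfied: (2,2), (5,1), (6,3) — 3 in total.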